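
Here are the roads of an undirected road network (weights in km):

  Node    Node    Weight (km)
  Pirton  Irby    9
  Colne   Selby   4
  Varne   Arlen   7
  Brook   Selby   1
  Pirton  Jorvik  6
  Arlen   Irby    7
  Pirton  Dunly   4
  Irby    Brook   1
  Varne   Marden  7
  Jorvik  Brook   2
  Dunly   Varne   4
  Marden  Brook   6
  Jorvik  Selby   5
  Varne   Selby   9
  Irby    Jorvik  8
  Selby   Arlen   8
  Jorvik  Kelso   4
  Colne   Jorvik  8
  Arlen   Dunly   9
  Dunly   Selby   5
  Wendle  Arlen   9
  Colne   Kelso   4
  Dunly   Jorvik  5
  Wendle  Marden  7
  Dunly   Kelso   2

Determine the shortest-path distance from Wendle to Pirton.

Compare a few routes:
Wendle–Arlen–Dunly–Pirton: 9+9+4 = 22
Wendle–Marden–Brook–Jorvik–Pirton: 7+6+2+6 = 21
Cheapest is Wendle–Marden–Brook–Jorvik–Pirton at 21 km.

21 km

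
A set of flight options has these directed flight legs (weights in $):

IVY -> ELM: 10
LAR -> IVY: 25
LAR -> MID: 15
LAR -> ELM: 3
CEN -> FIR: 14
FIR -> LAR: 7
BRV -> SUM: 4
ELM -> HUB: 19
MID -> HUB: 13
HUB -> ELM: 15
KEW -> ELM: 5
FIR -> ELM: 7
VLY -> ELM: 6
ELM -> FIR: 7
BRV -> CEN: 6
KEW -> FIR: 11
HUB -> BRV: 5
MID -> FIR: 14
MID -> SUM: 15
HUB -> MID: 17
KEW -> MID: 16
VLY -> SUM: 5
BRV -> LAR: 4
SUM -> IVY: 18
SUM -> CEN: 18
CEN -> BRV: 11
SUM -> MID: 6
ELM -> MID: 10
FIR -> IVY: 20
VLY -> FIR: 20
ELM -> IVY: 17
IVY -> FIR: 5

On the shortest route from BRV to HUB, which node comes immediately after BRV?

SUM

Enumerating some paths:
BRV → LAR → ELM → HUB: 4+3+19 = 26
BRV → SUM → MID → HUB: 4+6+13 = 23
BRV → LAR → ELM → MID → HUB: 4+3+10+13 = 30
Cheapest is BRV → SUM → MID → HUB at $23.
So from BRV the first move is to SUM.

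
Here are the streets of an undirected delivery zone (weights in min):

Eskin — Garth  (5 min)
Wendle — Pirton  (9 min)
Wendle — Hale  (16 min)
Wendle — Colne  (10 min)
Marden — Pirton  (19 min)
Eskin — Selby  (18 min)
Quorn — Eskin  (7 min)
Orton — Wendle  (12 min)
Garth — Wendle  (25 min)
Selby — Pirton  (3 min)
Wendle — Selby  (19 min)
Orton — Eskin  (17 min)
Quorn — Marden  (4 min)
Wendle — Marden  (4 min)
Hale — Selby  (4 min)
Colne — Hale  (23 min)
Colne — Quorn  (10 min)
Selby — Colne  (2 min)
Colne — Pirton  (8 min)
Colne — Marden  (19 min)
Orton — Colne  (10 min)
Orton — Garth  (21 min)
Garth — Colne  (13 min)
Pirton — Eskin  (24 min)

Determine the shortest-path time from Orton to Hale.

16 min

Running Dijkstra from Orton:
Orton: 0
Colne: 10  (via Orton)
Selby: 12  (via Colne)
Wendle: 12  (via Orton)
Pirton: 15  (via Selby)
Hale: 16  (via Selby)
Shortest route: Orton → Colne → Selby → Hale = 16 min.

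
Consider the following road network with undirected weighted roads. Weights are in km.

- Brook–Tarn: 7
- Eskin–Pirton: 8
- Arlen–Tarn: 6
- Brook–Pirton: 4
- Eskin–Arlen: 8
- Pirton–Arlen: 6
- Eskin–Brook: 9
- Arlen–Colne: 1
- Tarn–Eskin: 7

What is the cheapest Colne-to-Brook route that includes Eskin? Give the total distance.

Best Colne to Eskin: Colne → Arlen → Eskin costing 9
Best Eskin to Brook: Eskin → Brook costing 9
Total via Eskin: 9 + 9 = 18 km.

18 km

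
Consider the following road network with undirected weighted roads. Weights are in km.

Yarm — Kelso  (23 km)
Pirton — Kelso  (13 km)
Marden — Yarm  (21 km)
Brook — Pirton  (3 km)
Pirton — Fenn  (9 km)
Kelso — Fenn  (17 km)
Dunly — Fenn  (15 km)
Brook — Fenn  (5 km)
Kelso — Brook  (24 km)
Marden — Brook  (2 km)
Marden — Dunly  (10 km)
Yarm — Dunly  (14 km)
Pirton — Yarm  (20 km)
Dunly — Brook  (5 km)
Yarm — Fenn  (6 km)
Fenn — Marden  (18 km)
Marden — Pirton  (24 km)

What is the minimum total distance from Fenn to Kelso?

Settle nodes by increasing distance from Fenn:
Fenn: 0
Brook: 5  (via Fenn)
Yarm: 6  (via Fenn)
Marden: 7  (via Brook)
Pirton: 8  (via Brook)
Dunly: 10  (via Brook)
Kelso: 17  (via Fenn)
Shortest route: Fenn → Kelso = 17 km.

17 km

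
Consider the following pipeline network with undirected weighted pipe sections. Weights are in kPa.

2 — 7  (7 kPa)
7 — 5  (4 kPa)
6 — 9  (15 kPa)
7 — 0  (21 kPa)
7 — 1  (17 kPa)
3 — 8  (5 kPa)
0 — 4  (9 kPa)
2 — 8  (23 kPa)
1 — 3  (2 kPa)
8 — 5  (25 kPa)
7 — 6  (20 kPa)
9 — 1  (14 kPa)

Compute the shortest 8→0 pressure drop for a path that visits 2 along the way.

Shortest 8→2: 8 → 2 = 23
Best 2 to 0: 2 → 7 → 0 costing 28
Total via 2: 23 + 28 = 51 kPa.

51 kPa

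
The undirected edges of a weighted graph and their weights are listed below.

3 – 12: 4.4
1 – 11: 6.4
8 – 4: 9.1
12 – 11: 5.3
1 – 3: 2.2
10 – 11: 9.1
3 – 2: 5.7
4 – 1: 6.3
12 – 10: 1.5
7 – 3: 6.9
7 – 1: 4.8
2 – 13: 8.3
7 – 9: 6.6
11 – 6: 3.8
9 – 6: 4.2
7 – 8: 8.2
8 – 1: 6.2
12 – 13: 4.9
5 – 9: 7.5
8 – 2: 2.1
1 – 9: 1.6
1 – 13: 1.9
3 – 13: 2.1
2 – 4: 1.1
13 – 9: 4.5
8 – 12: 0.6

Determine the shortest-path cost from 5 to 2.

16.5

Compare a few routes:
5 → 9 → 1 → 3 → 2: 7.5+1.6+2.2+5.7 = 17
5 → 9 → 1 → 3 → 12 → 8 → 2: 7.5+1.6+2.2+4.4+0.6+2.1 = 18.4
5 → 9 → 1 → 4 → 2: 7.5+1.6+6.3+1.1 = 16.5
5 → 9 → 1 → 8 → 2: 7.5+1.6+6.2+2.1 = 17.4
Cheapest is 5 → 9 → 1 → 4 → 2 at 16.5.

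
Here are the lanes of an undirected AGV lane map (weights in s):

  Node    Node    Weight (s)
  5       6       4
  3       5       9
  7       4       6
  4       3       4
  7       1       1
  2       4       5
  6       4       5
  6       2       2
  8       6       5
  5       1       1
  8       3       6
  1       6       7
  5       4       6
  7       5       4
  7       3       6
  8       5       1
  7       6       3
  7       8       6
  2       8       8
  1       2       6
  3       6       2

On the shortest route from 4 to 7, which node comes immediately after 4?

Enumerating some paths:
4 - 7: 6 = 6
4 - 5 - 1 - 7: 6+1+1 = 8
4 - 6 - 7: 5+3 = 8
4 - 3 - 6 - 7: 4+2+3 = 9
The minimum is 6 s via 4 - 7.
So from 4 the first move is to 7.

7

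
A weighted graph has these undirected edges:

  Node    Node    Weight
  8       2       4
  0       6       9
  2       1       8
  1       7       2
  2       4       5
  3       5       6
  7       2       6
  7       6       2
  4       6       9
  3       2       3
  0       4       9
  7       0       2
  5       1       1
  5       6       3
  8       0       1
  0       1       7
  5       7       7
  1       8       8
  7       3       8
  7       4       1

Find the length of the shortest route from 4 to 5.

Running Dijkstra from 4:
4: 0
7: 1  (via 4)
0: 3  (via 7)
1: 3  (via 7)
6: 3  (via 7)
5: 4  (via 1)
Shortest route: 4–7–1–5 = 4.

4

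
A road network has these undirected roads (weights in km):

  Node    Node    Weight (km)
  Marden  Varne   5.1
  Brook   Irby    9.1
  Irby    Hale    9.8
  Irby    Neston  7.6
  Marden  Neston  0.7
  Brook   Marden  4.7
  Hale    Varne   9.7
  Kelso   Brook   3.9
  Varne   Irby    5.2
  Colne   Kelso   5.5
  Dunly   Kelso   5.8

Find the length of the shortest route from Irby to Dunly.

18.8 km

Running Dijkstra from Irby:
Irby: 0
Varne: 5.2  (via Irby)
Neston: 7.6  (via Irby)
Marden: 8.3  (via Neston)
Brook: 9.1  (via Irby)
Hale: 9.8  (via Irby)
Kelso: 13  (via Brook)
Colne: 18.5  (via Kelso)
Dunly: 18.8  (via Kelso)
Shortest route: Irby–Brook–Kelso–Dunly = 18.8 km.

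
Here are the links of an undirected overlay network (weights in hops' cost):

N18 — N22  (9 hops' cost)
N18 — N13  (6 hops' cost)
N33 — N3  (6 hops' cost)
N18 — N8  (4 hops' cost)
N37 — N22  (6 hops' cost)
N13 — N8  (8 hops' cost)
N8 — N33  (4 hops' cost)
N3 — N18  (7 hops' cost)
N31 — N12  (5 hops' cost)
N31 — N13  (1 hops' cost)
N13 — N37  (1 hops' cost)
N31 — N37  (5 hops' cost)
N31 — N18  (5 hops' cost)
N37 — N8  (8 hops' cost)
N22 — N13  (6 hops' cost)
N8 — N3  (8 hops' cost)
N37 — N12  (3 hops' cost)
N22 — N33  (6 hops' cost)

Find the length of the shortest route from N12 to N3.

Shortest distances from N12:
N12: 0
N37: 3  (via N12)
N13: 4  (via N37)
N31: 5  (via N12)
N22: 9  (via N37)
N18: 10  (via N13)
N8: 11  (via N37)
N33: 15  (via N22)
N3: 17  (via N18)
Shortest route: N12 → N37 → N13 → N18 → N3 = 17 hops' cost.

17 hops' cost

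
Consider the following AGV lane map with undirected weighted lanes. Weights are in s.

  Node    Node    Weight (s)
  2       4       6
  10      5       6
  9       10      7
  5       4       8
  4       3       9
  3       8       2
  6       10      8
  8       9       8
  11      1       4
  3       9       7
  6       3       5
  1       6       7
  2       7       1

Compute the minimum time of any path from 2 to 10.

Enumerating some paths:
2 → 4 → 3 → 9 → 10: 6+9+7+7 = 29
2 → 4 → 3 → 6 → 10: 6+9+5+8 = 28
2 → 4 → 5 → 10: 6+8+6 = 20
2 → 4 → 3 → 8 → 9 → 10: 6+9+2+8+7 = 32
The minimum is 20 s via 2 → 4 → 5 → 10.

20 s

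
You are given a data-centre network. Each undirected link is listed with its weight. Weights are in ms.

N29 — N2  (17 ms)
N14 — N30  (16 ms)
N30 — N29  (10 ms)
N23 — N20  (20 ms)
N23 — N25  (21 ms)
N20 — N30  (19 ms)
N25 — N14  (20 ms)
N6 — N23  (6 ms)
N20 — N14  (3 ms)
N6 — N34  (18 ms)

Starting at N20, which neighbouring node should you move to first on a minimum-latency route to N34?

Compare a few routes:
N20 → N14 → N25 → N23 → N6 → N34: 3+20+21+6+18 = 68
N20 → N30 → N14 → N25 → N23 → N6 → N34: 19+16+20+21+6+18 = 100
N20 → N23 → N6 → N34: 20+6+18 = 44
The minimum is 44 ms via N20 → N23 → N6 → N34.
So from N20 the first move is to N23.

N23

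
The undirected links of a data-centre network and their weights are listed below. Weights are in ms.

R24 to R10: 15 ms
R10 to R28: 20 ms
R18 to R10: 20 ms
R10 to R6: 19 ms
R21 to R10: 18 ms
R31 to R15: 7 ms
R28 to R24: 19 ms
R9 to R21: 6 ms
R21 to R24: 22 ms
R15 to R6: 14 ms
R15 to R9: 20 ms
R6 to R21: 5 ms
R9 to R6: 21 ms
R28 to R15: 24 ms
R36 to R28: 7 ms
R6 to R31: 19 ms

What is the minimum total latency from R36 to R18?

Candidate routes:
R36–R28–R24–R10–R18: 7+19+15+20 = 61
R36–R28–R10–R18: 7+20+20 = 47
R36–R28–R15–R6–R10–R18: 7+24+14+19+20 = 84
The minimum is 47 ms via R36–R28–R10–R18.

47 ms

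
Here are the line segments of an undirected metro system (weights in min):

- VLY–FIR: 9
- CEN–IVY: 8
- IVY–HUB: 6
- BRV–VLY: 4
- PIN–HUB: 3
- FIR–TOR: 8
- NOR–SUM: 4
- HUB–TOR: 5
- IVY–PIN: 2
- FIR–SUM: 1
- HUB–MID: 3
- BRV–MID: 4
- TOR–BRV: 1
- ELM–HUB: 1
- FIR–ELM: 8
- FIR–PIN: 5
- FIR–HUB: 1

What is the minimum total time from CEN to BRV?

Settle nodes by increasing distance from CEN:
CEN: 0
IVY: 8  (via CEN)
PIN: 10  (via IVY)
HUB: 13  (via PIN)
FIR: 14  (via HUB)
ELM: 14  (via HUB)
SUM: 15  (via FIR)
MID: 16  (via HUB)
TOR: 18  (via HUB)
BRV: 19  (via TOR)
Shortest route: CEN–IVY–PIN–HUB–TOR–BRV = 19 min.

19 min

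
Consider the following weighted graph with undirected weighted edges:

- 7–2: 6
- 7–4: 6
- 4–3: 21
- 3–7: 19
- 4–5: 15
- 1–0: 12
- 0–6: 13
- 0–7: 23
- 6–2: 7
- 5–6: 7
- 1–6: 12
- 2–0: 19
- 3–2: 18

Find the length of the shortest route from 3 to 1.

Candidate routes:
3 → 2 → 6 → 0 → 1: 18+7+13+12 = 50
3 → 7 → 2 → 6 → 1: 19+6+7+12 = 44
3 → 2 → 6 → 1: 18+7+12 = 37
3 → 2 → 0 → 1: 18+19+12 = 49
Cheapest is 3 → 2 → 6 → 1 at 37.

37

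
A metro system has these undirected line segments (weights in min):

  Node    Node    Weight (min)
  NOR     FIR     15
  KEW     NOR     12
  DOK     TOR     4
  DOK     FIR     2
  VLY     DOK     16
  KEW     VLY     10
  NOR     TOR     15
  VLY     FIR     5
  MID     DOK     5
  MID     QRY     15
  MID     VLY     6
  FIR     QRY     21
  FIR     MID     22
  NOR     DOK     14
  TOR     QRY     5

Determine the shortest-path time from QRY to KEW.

Enumerating some paths:
QRY → TOR → DOK → FIR → VLY → KEW: 5+4+2+5+10 = 26
QRY → TOR → NOR → KEW: 5+15+12 = 32
QRY → MID → VLY → KEW: 15+6+10 = 31
QRY → TOR → DOK → MID → VLY → KEW: 5+4+5+6+10 = 30
The minimum is 26 min via QRY → TOR → DOK → FIR → VLY → KEW.

26 min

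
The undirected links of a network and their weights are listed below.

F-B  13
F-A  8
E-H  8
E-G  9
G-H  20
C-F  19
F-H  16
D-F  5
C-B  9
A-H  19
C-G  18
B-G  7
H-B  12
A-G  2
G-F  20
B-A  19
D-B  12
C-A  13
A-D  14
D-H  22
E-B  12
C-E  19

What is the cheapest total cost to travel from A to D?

Settle nodes by increasing distance from A:
A: 0
G: 2  (via A)
F: 8  (via A)
B: 9  (via G)
E: 11  (via G)
C: 13  (via A)
D: 13  (via F)
Shortest route: A → F → D = 13.

13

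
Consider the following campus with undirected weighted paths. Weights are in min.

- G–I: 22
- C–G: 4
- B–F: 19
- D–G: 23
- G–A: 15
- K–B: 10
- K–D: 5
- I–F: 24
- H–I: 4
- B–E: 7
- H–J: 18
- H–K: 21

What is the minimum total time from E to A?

Shortest distances from E:
E: 0
B: 7  (via E)
K: 17  (via B)
D: 22  (via K)
F: 26  (via B)
H: 38  (via K)
I: 42  (via H)
G: 45  (via D)
C: 49  (via G)
J: 56  (via H)
A: 60  (via G)
Shortest route: E → B → K → D → G → A = 60 min.

60 min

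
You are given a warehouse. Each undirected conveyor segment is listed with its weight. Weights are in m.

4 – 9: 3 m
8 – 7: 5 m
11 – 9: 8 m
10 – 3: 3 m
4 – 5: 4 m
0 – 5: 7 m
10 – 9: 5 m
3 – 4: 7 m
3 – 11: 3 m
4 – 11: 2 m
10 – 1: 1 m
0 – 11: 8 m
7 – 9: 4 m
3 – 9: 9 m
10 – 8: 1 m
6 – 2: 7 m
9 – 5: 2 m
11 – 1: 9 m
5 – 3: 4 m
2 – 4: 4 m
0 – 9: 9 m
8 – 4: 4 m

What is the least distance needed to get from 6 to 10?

Candidate routes:
6–2–4–8–10: 7+4+4+1 = 16
6–2–4–9–10: 7+4+3+5 = 19
Cheapest is 6–2–4–8–10 at 16 m.

16 m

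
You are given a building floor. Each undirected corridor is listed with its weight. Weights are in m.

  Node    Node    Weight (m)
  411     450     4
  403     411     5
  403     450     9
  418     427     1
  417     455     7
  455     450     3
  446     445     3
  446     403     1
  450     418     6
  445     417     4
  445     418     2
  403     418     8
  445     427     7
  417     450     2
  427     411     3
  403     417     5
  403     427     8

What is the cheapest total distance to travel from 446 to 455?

11 m

Candidate routes:
446 → 403 → 417 → 455: 1+5+7 = 13
446 → 403 → 417 → 450 → 455: 1+5+2+3 = 11
446 → 445 → 417 → 450 → 455: 3+4+2+3 = 12
446 → 403 → 450 → 455: 1+9+3 = 13
Cheapest is 446 → 403 → 417 → 450 → 455 at 11 m.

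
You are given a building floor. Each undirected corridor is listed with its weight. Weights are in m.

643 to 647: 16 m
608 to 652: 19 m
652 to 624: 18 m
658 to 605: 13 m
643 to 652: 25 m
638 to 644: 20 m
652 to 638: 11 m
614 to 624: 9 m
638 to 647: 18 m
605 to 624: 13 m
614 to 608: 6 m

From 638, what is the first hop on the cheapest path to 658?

652

Candidate routes:
638 → 652 → 608 → 614 → 624 → 605 → 658: 11+19+6+9+13+13 = 71
638 → 652 → 624 → 605 → 658: 11+18+13+13 = 55
The minimum is 55 m via 638 → 652 → 624 → 605 → 658.
So from 638 the first move is to 652.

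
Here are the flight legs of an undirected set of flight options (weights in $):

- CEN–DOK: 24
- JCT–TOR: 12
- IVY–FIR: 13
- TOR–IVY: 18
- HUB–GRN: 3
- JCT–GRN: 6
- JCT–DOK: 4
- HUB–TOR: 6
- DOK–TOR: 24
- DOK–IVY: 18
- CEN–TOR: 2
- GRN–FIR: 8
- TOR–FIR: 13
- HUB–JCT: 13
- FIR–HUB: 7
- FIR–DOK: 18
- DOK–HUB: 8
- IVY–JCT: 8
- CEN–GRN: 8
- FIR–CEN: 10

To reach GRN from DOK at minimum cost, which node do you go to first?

Compare a few routes:
DOK → JCT → HUB → GRN: 4+13+3 = 20
DOK → HUB → GRN: 8+3 = 11
DOK → JCT → GRN: 4+6 = 10
Cheapest is DOK → JCT → GRN at $10.
So from DOK the first move is to JCT.

JCT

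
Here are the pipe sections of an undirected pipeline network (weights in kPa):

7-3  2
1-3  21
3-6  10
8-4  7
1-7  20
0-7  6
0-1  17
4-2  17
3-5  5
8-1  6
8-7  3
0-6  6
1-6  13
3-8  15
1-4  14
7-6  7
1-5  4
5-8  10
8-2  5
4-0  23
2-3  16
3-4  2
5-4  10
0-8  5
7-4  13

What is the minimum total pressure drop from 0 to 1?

11 kPa

Candidate routes:
0 → 7 → 8 → 1: 6+3+6 = 15
0 → 8 → 1: 5+6 = 11
The minimum is 11 kPa via 0 → 8 → 1.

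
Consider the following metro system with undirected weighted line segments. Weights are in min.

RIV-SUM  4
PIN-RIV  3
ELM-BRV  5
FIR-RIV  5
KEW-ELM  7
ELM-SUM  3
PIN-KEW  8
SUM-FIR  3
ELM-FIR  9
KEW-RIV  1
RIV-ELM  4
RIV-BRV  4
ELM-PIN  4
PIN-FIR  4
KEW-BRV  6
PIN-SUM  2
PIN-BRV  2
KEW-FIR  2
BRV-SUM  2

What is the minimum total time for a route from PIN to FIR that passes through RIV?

6 min

Shortest PIN→RIV: PIN–RIV = 3
Shortest RIV→FIR: RIV–KEW–FIR = 3
Total via RIV: 3 + 3 = 6 min.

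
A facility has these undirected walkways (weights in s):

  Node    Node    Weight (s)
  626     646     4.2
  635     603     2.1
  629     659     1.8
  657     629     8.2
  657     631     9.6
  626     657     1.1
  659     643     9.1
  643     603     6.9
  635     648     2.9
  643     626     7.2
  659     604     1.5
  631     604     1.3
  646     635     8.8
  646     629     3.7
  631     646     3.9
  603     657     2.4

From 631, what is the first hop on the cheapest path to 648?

Enumerating some paths:
631 - 646 - 626 - 657 - 603 - 635 - 648: 3.9+4.2+1.1+2.4+2.1+2.9 = 16.6
631 - 646 - 635 - 648: 3.9+8.8+2.9 = 15.6
Cheapest is 631 - 646 - 635 - 648 at 15.6 s.
So from 631 the first move is to 646.

646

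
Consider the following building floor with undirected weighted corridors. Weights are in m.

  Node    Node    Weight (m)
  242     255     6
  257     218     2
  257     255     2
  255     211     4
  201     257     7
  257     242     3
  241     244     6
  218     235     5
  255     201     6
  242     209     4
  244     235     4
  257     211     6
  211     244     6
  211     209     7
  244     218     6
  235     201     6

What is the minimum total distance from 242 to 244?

11 m

Candidate routes:
242 - 257 - 218 - 235 - 244: 3+2+5+4 = 14
242 - 257 - 255 - 211 - 244: 3+2+4+6 = 15
242 - 257 - 218 - 244: 3+2+6 = 11
242 - 257 - 211 - 244: 3+6+6 = 15
Cheapest is 242 - 257 - 218 - 244 at 11 m.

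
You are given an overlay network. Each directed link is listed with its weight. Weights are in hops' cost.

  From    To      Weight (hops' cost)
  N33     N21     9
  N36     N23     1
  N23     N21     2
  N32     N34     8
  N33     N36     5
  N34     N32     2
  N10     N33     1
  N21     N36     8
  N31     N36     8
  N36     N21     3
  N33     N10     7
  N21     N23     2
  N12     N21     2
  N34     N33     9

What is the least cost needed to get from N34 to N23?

15 hops' cost

Settle nodes by increasing distance from N34:
N34: 0
N32: 2  (via N34)
N33: 9  (via N34)
N36: 14  (via N33)
N23: 15  (via N36)
Shortest route: N34–N33–N36–N23 = 15 hops' cost.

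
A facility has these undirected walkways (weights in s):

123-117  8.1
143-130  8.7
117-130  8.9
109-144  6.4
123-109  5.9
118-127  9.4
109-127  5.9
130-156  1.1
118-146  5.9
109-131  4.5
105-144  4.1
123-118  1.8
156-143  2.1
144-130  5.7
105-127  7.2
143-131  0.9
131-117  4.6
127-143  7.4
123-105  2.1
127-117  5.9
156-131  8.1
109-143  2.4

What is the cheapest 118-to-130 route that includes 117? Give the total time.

18.6 s

Shortest 118→117: 118 → 123 → 117 = 9.9
Shortest 117→130: 117 → 131 → 143 → 156 → 130 = 8.7
Total via 117: 9.9 + 8.7 = 18.6 s.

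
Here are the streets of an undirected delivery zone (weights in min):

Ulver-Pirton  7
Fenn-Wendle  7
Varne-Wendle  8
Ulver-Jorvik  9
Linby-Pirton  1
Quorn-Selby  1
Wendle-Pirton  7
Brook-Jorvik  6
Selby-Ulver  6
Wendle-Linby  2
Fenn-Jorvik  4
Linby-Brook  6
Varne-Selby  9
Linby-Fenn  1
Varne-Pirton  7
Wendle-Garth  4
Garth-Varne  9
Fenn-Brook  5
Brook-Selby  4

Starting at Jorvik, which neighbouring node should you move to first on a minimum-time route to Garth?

Fenn

Candidate routes:
Jorvik - Fenn - Linby - Wendle - Garth: 4+1+2+4 = 11
Jorvik - Fenn - Wendle - Garth: 4+7+4 = 15
Cheapest is Jorvik - Fenn - Linby - Wendle - Garth at 11 min.
So from Jorvik the first move is to Fenn.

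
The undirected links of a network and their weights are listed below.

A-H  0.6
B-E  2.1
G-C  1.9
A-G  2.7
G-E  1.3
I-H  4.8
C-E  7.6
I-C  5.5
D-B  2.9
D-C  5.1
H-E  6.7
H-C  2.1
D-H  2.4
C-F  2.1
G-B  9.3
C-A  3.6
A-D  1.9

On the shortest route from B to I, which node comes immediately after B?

Candidate routes:
B - D - H - I: 2.9+2.4+4.8 = 10.1
B - E - G - C - I: 2.1+1.3+1.9+5.5 = 10.8
B - D - A - H - I: 2.9+1.9+0.6+4.8 = 10.2
The minimum is 10.1 via B - D - H - I.
So from B the first move is to D.

D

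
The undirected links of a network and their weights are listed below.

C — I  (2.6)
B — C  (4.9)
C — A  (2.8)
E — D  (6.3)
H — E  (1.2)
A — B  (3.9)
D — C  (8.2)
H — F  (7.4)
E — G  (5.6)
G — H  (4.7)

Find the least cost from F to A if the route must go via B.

31.9

Best F to B: F → H → E → D → C → B costing 28
Shortest B→A: B → A = 3.9
Total via B: 28 + 3.9 = 31.9.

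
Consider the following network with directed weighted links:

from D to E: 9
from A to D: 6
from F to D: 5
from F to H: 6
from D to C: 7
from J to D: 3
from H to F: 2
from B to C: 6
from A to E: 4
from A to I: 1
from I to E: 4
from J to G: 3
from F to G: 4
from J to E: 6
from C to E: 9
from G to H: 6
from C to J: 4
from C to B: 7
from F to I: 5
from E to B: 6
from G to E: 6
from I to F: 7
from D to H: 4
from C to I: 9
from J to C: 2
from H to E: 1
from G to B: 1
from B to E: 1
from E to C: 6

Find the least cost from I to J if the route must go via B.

Shortest I→B: I–E–B = 10
Shortest B→J: B–C–J = 10
Total via B: 10 + 10 = 20.

20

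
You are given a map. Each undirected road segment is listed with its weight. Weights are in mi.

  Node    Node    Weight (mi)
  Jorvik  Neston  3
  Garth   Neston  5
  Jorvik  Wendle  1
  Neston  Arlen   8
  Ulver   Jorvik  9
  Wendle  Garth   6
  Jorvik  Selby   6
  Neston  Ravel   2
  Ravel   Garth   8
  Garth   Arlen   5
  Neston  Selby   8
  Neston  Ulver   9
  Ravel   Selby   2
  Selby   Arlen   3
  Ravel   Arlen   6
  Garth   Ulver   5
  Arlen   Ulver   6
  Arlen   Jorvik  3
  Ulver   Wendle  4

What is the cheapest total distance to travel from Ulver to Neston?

8 mi

Settle nodes by increasing distance from Ulver:
Ulver: 0
Wendle: 4  (via Ulver)
Jorvik: 5  (via Wendle)
Garth: 5  (via Ulver)
Arlen: 6  (via Ulver)
Neston: 8  (via Jorvik)
Shortest route: Ulver → Wendle → Jorvik → Neston = 8 mi.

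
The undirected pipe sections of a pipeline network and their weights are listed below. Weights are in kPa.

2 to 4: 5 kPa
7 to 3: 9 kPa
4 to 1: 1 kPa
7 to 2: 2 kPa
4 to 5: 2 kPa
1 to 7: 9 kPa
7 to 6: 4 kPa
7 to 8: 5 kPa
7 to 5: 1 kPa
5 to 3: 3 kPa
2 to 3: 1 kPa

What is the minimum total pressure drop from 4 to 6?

Settle nodes by increasing distance from 4:
4: 0
1: 1  (via 4)
5: 2  (via 4)
7: 3  (via 5)
2: 5  (via 4)
3: 5  (via 5)
6: 7  (via 7)
Shortest route: 4–5–7–6 = 7 kPa.

7 kPa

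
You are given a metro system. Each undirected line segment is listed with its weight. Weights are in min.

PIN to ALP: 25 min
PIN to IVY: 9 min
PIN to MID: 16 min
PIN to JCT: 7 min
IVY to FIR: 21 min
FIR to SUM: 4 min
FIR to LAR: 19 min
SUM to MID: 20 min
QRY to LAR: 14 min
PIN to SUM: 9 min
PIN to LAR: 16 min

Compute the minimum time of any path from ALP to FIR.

Settle nodes by increasing distance from ALP:
ALP: 0
PIN: 25  (via ALP)
JCT: 32  (via PIN)
SUM: 34  (via PIN)
IVY: 34  (via PIN)
FIR: 38  (via SUM)
Shortest route: ALP → PIN → SUM → FIR = 38 min.

38 min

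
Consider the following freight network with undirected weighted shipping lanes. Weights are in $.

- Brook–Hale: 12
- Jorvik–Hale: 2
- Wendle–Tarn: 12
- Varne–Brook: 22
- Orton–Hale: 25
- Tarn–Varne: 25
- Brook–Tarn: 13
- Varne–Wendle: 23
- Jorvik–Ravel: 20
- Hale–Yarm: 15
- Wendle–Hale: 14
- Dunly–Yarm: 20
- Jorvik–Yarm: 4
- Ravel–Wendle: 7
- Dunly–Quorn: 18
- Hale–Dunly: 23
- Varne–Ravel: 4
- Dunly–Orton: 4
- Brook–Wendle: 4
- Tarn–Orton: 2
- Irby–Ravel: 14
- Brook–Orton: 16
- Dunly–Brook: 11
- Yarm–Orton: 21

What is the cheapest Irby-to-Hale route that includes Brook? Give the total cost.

Best Irby to Brook: Irby → Ravel → Wendle → Brook costing 25
Shortest Brook→Hale: Brook → Hale = 12
Total via Brook: 25 + 12 = $37.

$37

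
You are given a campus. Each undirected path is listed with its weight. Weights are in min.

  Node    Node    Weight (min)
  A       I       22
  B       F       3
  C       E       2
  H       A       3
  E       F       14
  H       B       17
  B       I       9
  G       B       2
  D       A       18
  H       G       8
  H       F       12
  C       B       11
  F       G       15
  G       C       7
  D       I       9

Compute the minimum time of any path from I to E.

Compare a few routes:
I–B–F–E: 9+3+14 = 26
I–B–C–E: 9+11+2 = 22
I–B–F–G–C–E: 9+3+15+7+2 = 36
I–B–G–C–E: 9+2+7+2 = 20
The minimum is 20 min via I–B–G–C–E.

20 min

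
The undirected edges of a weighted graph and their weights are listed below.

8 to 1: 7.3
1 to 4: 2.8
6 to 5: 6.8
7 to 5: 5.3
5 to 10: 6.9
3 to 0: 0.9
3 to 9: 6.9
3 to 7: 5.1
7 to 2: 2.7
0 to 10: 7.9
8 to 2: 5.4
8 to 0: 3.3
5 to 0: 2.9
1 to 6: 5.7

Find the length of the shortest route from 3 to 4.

14.3

Enumerating some paths:
3 → 7 → 5 → 6 → 1 → 4: 5.1+5.3+6.8+5.7+2.8 = 25.7
3 → 7 → 2 → 8 → 1 → 4: 5.1+2.7+5.4+7.3+2.8 = 23.3
3 → 0 → 5 → 6 → 1 → 4: 0.9+2.9+6.8+5.7+2.8 = 19.1
3 → 0 → 8 → 1 → 4: 0.9+3.3+7.3+2.8 = 14.3
The minimum is 14.3 via 3 → 0 → 8 → 1 → 4.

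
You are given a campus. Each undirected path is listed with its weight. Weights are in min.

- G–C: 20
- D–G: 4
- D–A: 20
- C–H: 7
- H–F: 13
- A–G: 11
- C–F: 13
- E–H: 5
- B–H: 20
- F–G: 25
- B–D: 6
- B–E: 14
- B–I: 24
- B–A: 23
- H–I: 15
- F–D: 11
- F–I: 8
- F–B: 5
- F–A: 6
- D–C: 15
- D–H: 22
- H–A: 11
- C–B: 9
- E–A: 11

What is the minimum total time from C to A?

18 min

Compare a few routes:
C–H–A: 7+11 = 18
C–F–A: 13+6 = 19
C–H–E–A: 7+5+11 = 23
C–B–F–A: 9+5+6 = 20
The minimum is 18 min via C–H–A.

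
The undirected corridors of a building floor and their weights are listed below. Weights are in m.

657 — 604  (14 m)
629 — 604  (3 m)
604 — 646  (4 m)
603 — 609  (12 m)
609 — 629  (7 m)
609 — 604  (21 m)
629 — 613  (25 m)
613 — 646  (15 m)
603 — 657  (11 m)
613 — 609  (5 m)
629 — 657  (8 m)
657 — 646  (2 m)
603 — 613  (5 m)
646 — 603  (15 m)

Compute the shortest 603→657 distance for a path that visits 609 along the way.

25 m

Best 603 to 609: 603 → 613 → 609 costing 10
Best 609 to 657: 609 → 629 → 657 costing 15
Total via 609: 10 + 15 = 25 m.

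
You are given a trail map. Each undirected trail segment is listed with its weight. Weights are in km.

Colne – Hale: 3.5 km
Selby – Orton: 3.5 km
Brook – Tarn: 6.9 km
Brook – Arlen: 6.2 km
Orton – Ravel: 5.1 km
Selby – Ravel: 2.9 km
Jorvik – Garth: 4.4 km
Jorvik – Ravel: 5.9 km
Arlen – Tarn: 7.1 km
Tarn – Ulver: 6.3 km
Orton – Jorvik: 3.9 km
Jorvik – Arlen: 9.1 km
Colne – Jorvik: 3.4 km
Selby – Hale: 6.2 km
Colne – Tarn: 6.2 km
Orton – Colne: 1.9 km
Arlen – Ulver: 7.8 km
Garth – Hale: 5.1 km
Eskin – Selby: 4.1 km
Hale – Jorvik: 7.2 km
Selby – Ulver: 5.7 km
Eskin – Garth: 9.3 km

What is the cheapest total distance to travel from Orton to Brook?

15 km

Candidate routes:
Orton → Colne → Tarn → Brook: 1.9+6.2+6.9 = 15
Orton → Jorvik → Colne → Tarn → Brook: 3.9+3.4+6.2+6.9 = 20.4
Orton → Jorvik → Arlen → Brook: 3.9+9.1+6.2 = 19.2
The minimum is 15 km via Orton → Colne → Tarn → Brook.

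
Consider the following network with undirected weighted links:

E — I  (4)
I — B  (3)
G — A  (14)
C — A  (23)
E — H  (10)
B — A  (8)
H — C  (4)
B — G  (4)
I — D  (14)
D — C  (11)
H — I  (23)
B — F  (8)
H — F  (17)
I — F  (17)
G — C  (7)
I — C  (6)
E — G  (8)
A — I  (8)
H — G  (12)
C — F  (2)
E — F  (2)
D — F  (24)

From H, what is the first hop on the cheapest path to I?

C

Enumerating some paths:
H–E–I: 10+4 = 14
H–C–I: 4+6 = 10
H–C–F–E–I: 4+2+2+4 = 12
Cheapest is H–C–I at 10.
So from H the first move is to C.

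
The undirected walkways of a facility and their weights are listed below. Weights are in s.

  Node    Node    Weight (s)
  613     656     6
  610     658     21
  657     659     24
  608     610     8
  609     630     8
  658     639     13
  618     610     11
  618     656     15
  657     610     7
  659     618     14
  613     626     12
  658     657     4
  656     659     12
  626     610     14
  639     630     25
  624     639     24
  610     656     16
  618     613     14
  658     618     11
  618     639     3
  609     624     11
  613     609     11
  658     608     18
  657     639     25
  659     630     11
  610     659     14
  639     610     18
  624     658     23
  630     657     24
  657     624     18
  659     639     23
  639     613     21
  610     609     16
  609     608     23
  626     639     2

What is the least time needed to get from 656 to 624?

28 s

Enumerating some paths:
656 → 618 → 639 → 624: 15+3+24 = 42
656 → 610 → 657 → 624: 16+7+18 = 41
656 → 659 → 630 → 609 → 624: 12+11+8+11 = 42
656 → 613 → 609 → 624: 6+11+11 = 28
Cheapest is 656 → 613 → 609 → 624 at 28 s.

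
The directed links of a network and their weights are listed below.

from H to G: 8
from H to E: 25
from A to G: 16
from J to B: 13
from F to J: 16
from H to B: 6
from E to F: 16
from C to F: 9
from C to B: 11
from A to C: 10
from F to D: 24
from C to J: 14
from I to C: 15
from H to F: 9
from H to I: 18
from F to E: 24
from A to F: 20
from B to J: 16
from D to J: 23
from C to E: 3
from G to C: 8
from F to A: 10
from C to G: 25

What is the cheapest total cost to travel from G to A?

Enumerating some paths:
G–C–F–A: 8+9+10 = 27
G–C–E–F–A: 8+3+16+10 = 37
Cheapest is G–C–F–A at 27.

27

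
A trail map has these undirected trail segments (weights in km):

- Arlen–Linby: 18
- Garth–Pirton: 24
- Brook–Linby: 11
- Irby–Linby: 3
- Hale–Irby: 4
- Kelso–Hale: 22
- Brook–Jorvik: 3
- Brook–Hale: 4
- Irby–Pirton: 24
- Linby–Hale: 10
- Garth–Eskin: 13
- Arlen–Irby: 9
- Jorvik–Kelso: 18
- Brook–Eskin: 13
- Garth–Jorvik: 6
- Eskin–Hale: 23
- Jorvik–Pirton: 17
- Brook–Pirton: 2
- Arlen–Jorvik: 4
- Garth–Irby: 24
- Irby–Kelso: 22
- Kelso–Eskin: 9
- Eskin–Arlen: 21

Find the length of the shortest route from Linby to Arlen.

12 km

Candidate routes:
Linby → Irby → Hale → Brook → Jorvik → Arlen: 3+4+4+3+4 = 18
Linby → Irby → Arlen: 3+9 = 12
Linby → Brook → Jorvik → Arlen: 11+3+4 = 18
Linby → Arlen: 18 = 18
The minimum is 12 km via Linby → Irby → Arlen.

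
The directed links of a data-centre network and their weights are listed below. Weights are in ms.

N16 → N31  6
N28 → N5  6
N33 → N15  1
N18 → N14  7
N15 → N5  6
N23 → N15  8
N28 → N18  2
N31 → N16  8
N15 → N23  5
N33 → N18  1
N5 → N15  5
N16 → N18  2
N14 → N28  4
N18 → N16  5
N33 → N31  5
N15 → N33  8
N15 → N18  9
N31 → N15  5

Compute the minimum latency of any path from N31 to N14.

17 ms

Shortest distances from N31:
N31: 0
N15: 5  (via N31)
N16: 8  (via N31)
N18: 10  (via N16)
N23: 10  (via N15)
N5: 11  (via N15)
N33: 13  (via N15)
N14: 17  (via N18)
Shortest route: N31 → N16 → N18 → N14 = 17 ms.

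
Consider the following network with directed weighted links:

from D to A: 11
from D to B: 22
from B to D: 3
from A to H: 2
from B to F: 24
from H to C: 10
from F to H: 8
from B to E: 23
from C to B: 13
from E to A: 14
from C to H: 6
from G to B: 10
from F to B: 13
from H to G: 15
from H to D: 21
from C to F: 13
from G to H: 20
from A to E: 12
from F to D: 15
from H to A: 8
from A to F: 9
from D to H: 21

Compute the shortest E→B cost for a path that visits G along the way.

41

Shortest E→G: E → A → H → G = 31
Shortest G→B: G → B = 10
Total via G: 31 + 10 = 41.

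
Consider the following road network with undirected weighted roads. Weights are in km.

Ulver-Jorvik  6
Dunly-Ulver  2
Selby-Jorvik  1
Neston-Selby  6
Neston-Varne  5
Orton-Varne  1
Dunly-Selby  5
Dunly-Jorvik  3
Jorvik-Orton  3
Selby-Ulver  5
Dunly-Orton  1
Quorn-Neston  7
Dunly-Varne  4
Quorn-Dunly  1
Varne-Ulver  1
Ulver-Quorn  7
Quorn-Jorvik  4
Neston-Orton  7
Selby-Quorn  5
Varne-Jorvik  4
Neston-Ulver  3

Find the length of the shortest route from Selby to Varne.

5 km

Settle nodes by increasing distance from Selby:
Selby: 0
Jorvik: 1  (via Selby)
Dunly: 4  (via Jorvik)
Orton: 4  (via Jorvik)
Quorn: 5  (via Selby)
Varne: 5  (via Jorvik)
Shortest route: Selby–Jorvik–Varne = 5 km.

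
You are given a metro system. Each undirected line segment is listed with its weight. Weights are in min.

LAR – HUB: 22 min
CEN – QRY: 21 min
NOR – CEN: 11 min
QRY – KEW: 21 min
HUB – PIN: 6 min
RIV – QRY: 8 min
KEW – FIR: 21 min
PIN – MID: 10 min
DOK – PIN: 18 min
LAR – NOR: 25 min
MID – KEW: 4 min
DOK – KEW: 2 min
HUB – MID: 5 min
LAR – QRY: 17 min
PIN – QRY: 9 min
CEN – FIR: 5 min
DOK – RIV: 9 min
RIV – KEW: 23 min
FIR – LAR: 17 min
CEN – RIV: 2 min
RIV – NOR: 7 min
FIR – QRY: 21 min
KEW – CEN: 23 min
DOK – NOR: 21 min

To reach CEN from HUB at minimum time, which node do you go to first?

Enumerating some paths:
HUB - MID - KEW - DOK - RIV - CEN: 5+4+2+9+2 = 22
HUB - PIN - QRY - RIV - CEN: 6+9+8+2 = 25
Cheapest is HUB - MID - KEW - DOK - RIV - CEN at 22 min.
So from HUB the first move is to MID.

MID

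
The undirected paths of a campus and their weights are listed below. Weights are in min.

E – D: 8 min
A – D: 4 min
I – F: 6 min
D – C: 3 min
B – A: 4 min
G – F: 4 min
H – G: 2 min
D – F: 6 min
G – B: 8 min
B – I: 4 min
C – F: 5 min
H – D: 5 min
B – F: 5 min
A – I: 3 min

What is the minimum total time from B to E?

16 min

Enumerating some paths:
B–F–D–E: 5+6+8 = 19
B–F–C–D–E: 5+5+3+8 = 21
B–I–A–D–E: 4+3+4+8 = 19
B–A–D–E: 4+4+8 = 16
The minimum is 16 min via B–A–D–E.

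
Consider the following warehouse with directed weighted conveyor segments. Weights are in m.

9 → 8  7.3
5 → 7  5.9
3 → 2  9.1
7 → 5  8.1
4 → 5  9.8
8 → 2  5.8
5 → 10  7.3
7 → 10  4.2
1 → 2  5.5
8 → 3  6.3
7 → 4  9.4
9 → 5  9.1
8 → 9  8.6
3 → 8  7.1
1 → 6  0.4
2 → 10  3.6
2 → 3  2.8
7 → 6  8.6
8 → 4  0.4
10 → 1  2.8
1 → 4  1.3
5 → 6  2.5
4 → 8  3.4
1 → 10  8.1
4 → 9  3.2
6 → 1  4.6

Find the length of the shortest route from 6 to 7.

Settle nodes by increasing distance from 6:
6: 0
1: 4.6  (via 6)
4: 5.9  (via 1)
9: 9.1  (via 4)
8: 9.3  (via 4)
2: 10.1  (via 1)
10: 12.7  (via 1)
3: 12.9  (via 2)
5: 15.7  (via 4)
7: 21.6  (via 5)
Shortest route: 6 → 1 → 4 → 5 → 7 = 21.6 m.

21.6 m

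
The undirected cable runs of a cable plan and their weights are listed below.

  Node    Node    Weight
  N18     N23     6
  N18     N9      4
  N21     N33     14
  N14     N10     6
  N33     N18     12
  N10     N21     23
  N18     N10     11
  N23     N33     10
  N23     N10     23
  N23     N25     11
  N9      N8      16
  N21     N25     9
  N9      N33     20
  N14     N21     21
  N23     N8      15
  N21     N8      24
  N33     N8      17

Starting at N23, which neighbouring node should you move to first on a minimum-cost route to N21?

Enumerating some paths:
N23–N33–N21: 10+14 = 24
N23–N25–N21: 11+9 = 20
The minimum is 20 via N23–N25–N21.
So from N23 the first move is to N25.

N25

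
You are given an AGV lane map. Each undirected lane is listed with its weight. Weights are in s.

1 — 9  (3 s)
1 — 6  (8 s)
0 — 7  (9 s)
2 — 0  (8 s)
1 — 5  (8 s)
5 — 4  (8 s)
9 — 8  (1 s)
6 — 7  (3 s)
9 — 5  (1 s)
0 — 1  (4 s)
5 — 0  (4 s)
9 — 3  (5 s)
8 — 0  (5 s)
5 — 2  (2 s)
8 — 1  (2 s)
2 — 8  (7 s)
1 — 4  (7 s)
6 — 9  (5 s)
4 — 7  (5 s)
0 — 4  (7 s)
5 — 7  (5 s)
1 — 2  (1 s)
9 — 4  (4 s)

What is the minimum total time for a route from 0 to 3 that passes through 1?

Shortest 0→1: 0–1 = 4
Best 1 to 3: 1–9–3 costing 8
Total via 1: 4 + 8 = 12 s.

12 s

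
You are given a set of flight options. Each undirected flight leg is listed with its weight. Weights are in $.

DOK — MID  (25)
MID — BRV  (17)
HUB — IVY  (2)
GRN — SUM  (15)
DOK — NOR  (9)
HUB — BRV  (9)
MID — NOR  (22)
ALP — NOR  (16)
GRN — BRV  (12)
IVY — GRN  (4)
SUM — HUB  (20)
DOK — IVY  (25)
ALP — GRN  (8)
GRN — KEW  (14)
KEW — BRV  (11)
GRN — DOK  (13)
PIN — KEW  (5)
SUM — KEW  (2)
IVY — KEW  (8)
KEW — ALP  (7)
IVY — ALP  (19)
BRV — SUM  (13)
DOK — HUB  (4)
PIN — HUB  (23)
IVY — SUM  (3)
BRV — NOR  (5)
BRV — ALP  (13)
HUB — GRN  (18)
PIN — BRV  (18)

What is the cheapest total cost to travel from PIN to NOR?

$21

Shortest distances from PIN:
PIN: 0
KEW: 5  (via PIN)
SUM: 7  (via KEW)
IVY: 10  (via SUM)
HUB: 12  (via IVY)
ALP: 12  (via KEW)
GRN: 14  (via IVY)
BRV: 16  (via KEW)
DOK: 16  (via HUB)
NOR: 21  (via BRV)
Shortest route: PIN–KEW–BRV–NOR = $21.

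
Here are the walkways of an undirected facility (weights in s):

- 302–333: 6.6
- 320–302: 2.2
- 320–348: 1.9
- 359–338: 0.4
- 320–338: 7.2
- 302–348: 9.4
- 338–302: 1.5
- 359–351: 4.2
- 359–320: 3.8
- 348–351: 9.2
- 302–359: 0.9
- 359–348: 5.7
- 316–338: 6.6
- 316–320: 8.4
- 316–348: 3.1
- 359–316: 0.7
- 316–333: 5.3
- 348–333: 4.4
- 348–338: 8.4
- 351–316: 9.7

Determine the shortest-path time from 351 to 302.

Running Dijkstra from 351:
351: 0
359: 4.2  (via 351)
338: 4.6  (via 359)
316: 4.9  (via 359)
302: 5.1  (via 359)
Shortest route: 351 → 359 → 302 = 5.1 s.

5.1 s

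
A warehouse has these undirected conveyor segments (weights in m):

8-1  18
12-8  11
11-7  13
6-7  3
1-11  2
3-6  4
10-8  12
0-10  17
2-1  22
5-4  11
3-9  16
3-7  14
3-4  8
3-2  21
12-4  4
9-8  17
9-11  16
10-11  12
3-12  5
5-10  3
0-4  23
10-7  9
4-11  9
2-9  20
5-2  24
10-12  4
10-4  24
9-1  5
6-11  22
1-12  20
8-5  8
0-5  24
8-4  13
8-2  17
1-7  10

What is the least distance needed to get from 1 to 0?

31 m

Shortest distances from 1:
1: 0
11: 2  (via 1)
9: 5  (via 1)
7: 10  (via 1)
4: 11  (via 11)
6: 13  (via 7)
10: 14  (via 11)
12: 15  (via 4)
3: 17  (via 6)
5: 17  (via 10)
8: 18  (via 1)
2: 22  (via 1)
0: 31  (via 10)
Shortest route: 1–11–10–0 = 31 m.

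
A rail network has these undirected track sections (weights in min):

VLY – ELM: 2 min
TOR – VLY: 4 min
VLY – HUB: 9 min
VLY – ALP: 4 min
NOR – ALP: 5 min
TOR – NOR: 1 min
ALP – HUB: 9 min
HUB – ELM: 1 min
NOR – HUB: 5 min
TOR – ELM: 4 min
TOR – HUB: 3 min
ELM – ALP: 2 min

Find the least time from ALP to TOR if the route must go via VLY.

8 min

Best ALP to VLY: ALP–VLY costing 4
Shortest VLY→TOR: VLY–TOR = 4
Total via VLY: 4 + 4 = 8 min.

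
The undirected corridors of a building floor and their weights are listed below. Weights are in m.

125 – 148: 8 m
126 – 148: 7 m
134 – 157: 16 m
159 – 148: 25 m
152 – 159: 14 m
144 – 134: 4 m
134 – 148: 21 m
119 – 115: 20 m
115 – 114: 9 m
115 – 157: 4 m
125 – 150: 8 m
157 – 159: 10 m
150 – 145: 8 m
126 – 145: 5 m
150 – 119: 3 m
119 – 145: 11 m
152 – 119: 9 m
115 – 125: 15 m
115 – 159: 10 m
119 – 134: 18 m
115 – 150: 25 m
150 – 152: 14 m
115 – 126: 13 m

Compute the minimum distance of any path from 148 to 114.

Enumerating some paths:
148 - 126 - 115 - 114: 7+13+9 = 29
148 - 125 - 115 - 114: 8+15+9 = 32
The minimum is 29 m via 148 - 126 - 115 - 114.

29 m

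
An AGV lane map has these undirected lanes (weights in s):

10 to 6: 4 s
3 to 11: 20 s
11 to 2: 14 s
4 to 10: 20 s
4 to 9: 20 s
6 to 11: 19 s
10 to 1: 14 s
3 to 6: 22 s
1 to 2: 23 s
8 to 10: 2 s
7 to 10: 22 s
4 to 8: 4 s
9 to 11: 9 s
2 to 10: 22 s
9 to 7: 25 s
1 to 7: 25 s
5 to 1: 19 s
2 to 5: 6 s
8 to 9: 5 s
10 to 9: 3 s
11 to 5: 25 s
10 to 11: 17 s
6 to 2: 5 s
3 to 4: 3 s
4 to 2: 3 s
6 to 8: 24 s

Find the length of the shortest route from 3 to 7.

31 s

Enumerating some paths:
3 - 4 - 8 - 10 - 7: 3+4+2+22 = 31
3 - 4 - 8 - 9 - 7: 3+4+5+25 = 37
3 - 4 - 8 - 9 - 10 - 7: 3+4+5+3+22 = 37
Cheapest is 3 - 4 - 8 - 10 - 7 at 31 s.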